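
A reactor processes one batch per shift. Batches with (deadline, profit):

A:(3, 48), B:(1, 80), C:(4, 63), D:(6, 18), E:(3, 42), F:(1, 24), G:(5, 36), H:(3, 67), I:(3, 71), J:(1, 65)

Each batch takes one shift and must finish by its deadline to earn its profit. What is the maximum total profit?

335

Take jobs in profit order; each goes to the latest open slot no later than its deadline.
By profit: B(d1,80), I(d3,71), H(d3,67), J(d1,65), C(d4,63), A(d3,48), E(d3,42), G(d5,36), F(d1,24), D(d6,18)
B→slot 1; I→slot 3; H→slot 2; J skipped; C→slot 4; A skipped; E skipped; G→slot 5; F skipped; D→slot 6.
Profit = 80 + 67 + 71 + 63 + 36 + 18 = 335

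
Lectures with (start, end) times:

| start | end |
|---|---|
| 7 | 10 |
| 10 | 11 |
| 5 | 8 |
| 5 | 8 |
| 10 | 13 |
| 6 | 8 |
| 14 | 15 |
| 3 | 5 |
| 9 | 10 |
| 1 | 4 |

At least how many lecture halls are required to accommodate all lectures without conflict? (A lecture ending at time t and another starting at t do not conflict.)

The answer is the maximum number of intervals overlapping at any instant.
Events (time:±→running): 1:+→1 3:+→2 4:-→1 5:-→0 5:+→1 5:+→2 6:+→3 7:+→4 … peak 4.

4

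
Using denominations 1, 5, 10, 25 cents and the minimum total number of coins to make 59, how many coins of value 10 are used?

0

59 − 2×25→9 − 1×5→4 − 4×1→0
Count of 10: 0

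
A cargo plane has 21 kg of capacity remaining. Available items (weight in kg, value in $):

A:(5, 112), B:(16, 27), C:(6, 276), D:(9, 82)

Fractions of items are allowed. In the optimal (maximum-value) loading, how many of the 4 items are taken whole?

3

Order: C (276/6=46.00) > A (112/5=22.40) > D (82/9=9.11) > B (27/16=1.69)
Fill: take C (6 @ 276) → take A (5 @ 112) → take D (9 @ 82) → take 1/16 of B → 1.69; 21/21 used.
3 item(s) taken whole; one partial (take 1/16 of B).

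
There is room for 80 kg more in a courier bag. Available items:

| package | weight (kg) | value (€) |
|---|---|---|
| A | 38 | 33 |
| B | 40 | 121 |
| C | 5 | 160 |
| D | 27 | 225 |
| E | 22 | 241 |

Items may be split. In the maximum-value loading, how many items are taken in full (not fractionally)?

Greedy by value/weight ratio, highest first.
Ratios (sorted): C 32.00, E 10.95, D 8.33, B 3.02, A 0.87
take C (5 @ 160); take E (22 @ 241); take D (27 @ 225); take 26/40 of B → 78.65. Capacity used 80/80.
3 item(s) taken whole; one partial (take 26/40 of B).

3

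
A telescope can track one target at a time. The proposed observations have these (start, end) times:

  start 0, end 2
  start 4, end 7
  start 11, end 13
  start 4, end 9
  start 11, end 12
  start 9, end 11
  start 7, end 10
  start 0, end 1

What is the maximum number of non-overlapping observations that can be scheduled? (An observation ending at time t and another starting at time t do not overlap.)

4

By end time: (0,1), (0,2), (4,7), (4,9), (7,10), (9,11), (11,12), (11,13).
Pick (0,1); next start ≥ 1 → (4,7); next start ≥ 7 → (7,10); next start ≥ 10 → (11,12).
Selected 4 observations.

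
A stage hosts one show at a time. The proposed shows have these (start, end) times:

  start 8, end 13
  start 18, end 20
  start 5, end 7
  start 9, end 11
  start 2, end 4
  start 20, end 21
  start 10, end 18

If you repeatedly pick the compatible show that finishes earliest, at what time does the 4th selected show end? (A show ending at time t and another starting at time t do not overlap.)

20

Order by finish time; keep every interval that doesn't clash with the previous kept one.
By end time: (2,4), (5,7), (9,11), (8,13), (10,18), (18,20), (20,21).
Pick (2,4); next start ≥ 4 → (5,7); next start ≥ 7 → (9,11); next start ≥ 11 → (18,20); next start ≥ 20 → (20,21).
Selected: (2,4) (5,7) (9,11) (18,20) (20,21)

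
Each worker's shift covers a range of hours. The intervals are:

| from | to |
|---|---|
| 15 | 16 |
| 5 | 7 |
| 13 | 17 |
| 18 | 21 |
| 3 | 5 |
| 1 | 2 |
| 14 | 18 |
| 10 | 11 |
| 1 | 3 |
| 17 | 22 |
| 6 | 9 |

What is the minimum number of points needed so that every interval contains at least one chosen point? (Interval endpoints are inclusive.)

By right end: [1,2]  [1,3]  [3,5]  [5,7]  [6,9]  [10,11]  [15,16]  [13,17]  [14,18]  [18,21]  [17,22]
[1,2] uncovered → point at 2; [3,5] uncovered → point at 5; [6,9] uncovered → point at 9; [10,11] uncovered → point at 11; [15,16] uncovered → point at 16; [18,21] uncovered → point at 21.
Points: 2, 5, 9, 11, 16, 21 (6 total).

6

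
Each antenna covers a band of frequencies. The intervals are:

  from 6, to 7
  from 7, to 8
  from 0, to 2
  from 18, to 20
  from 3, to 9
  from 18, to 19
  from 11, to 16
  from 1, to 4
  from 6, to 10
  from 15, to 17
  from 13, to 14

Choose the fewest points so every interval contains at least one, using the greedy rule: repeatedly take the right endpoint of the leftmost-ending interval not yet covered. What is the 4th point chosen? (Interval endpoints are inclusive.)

17

By right end: [0,2]  [1,4]  [6,7]  [7,8]  [3,9]  [6,10]  [13,14]  [11,16]  [15,17]  [18,19]  [18,20]
[0,2] uncovered → point at 2; [6,7] uncovered → point at 7; [13,14] uncovered → point at 14; [15,17] uncovered → point at 17; [18,19] uncovered → point at 19.
Points: 2, 7, 14, 17, 19 (5 total).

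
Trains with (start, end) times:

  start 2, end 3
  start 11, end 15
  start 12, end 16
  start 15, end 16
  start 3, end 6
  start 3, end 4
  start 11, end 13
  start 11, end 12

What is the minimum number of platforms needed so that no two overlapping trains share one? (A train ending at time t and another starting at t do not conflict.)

3

starts: [2, 3, 3, 11, 11, 11, 12, 15]
ends:   [3, 4, 6, 12, 13, 15, 16, 16]
s2→1 e3→0 s3→1 s3→2 e4→1 e6→0 s11→1 s11→2 s11→3  — peak 3.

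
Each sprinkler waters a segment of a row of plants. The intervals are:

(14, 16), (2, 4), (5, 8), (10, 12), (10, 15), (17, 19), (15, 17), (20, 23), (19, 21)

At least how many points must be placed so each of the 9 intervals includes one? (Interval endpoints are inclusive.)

By right end: [2,4]  [5,8]  [10,12]  [10,15]  [14,16]  [15,17]  [17,19]  [19,21]  [20,23]
[2,4] uncovered → point at 4; [5,8] uncovered → point at 8; [10,12] uncovered → point at 12; [14,16] uncovered → point at 16; [17,19] uncovered → point at 19; [20,23] uncovered → point at 23.
Points: 4, 8, 12, 16, 19, 23 (6 total).

6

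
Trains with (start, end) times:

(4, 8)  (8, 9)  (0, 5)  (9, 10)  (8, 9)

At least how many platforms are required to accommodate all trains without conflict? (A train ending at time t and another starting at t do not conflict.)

2

The answer is the maximum number of intervals overlapping at any instant.
starts: [0, 4, 8, 8, 9]
ends:   [5, 8, 9, 9, 10]
s0→1 s4→2  — peak 2.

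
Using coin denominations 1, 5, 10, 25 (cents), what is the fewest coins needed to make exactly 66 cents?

66 = 2×25 + 1×10 + 1×5 + 1×1
Total coins = 2 + 1 + 1 + 1 = 5

5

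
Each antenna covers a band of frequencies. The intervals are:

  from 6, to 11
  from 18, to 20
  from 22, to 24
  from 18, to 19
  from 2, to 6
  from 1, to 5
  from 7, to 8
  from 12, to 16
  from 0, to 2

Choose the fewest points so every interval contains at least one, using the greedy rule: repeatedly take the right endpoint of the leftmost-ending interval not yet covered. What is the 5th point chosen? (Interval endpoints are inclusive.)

24

Sorted: [0,2] [1,5] [2,6] [7,8] [6,11] [12,16] [18,19] [18,20] [22,24]
{[0,2],[1,5],[2,6]} hit by 2; {[7,8],[6,11]} hit by 8; {[12,16]} hit by 16; {[18,19],[18,20]} hit by 19; {[22,24]} hit by 24.
Points: 2, 8, 16, 19, 24 (5 total).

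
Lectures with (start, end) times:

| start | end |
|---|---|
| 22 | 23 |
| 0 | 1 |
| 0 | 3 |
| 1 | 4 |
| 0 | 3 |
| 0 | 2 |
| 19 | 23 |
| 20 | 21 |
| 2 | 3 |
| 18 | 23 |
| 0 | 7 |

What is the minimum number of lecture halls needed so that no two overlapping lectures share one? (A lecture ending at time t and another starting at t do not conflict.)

Events (time:±→running): 0:+→1 0:+→2 0:+→3 0:+→4 0:+→5 … peak 5.

5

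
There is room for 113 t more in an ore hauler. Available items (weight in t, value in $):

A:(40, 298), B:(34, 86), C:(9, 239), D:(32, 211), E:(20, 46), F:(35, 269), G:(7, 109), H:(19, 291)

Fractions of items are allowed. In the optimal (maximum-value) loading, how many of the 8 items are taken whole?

Sort by value per unit weight and fill in that order.
Order: C (239/9=26.56) > G (109/7=15.57) > H (291/19=15.32) > F (269/35=7.69) > A (298/40=7.45) > D (211/32=6.59) > B (86/34=2.53) > E (46/20=2.30)
Fill: take C (9 @ 239) → take G (7 @ 109) → take H (19 @ 291) → take F (35 @ 269) → take A (40 @ 298) → take 3/32 of D → 19.78; 113/113 used.
5 item(s) taken whole; one partial (take 3/32 of D).

5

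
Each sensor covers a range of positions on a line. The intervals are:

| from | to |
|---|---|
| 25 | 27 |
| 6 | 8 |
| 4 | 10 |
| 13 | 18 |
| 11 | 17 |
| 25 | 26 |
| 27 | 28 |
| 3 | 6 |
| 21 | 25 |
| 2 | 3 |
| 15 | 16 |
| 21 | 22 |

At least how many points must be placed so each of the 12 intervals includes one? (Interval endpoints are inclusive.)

Sorted: [2,3] [3,6] [6,8] [4,10] [15,16] [11,17] [13,18] [21,22] [21,25] [25,26] [25,27] [27,28]
{[2,3],[3,6]} hit by 3; {[6,8],[4,10]} hit by 8; {[15,16],[11,17],[13,18]} hit by 16; {[21,22],[21,25]} hit by 22; {[25,26],[25,27]} hit by 26; {[27,28]} hit by 28.
Points: 3, 8, 16, 22, 26, 28 (6 total).

6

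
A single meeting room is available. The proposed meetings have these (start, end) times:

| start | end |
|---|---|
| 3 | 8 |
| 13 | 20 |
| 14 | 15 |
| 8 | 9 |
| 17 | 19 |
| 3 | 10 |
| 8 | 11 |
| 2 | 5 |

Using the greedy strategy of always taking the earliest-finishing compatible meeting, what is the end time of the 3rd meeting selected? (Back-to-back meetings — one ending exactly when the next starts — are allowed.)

15

By end time: (2,5), (3,8), (8,9), (3,10), (8,11), (14,15), (17,19), (13,20).
Pick (2,5); next start ≥ 5 → (8,9); next start ≥ 9 → (14,15); next start ≥ 15 → (17,19).
Selected: (2,5) (8,9) (14,15) (17,19)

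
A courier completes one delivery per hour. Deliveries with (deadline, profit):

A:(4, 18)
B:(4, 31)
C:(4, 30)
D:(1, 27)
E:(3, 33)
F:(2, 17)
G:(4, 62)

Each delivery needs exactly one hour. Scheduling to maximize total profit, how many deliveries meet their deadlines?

Profit order: G=62 E=33 B=31 C=30 D=27 A=18 F=17
Assign: G→slot 4, E→slot 3, B→slot 2, C→slot 1, D skipped, A skipped, F skipped.
Slots: [1:C] [2:B] [3:E] [4:G]
4 of 7 scheduled.

4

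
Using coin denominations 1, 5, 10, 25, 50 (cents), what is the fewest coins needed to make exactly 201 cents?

Greedy: take as many of the largest coin as possible, then repeat with the remainder.
201 = 4×50 + 1×1
Total coins = 4 + 1 = 5

5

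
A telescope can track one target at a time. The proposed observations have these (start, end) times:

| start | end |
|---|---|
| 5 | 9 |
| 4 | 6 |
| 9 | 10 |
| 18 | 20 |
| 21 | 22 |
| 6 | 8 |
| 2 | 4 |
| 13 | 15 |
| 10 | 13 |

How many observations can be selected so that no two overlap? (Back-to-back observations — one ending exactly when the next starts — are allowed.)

Sorted by end: (2,4)  (4,6)  (6,8)  (5,9)  (9,10)  (10,13)  (13,15)  (18,20)  (21,22)
take (2,4); take (4,6); take (6,8); take (9,10); take (10,13); take (13,15); take (18,20); take (21,22).
Selected 8 observations.

8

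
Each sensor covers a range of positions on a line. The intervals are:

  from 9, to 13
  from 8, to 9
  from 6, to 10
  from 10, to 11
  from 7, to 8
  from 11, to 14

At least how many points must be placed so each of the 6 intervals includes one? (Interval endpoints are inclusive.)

Sort by right endpoint; whenever an interval is uncovered, place a point at its right end.
Sorted: [7,8] [8,9] [6,10] [10,11] [9,13] [11,14]
{[7,8],[8,9],[6,10]} hit by 8; {[10,11],[9,13],[11,14]} hit by 11.
Points: 8, 11 (2 total).

2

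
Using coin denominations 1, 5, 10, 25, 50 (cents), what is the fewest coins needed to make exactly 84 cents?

7

Greedy: take as many of the largest coin as possible, then repeat with the remainder.
84 = 1×50 + 1×25 + 1×5 + 4×1
Total coins = 1 + 1 + 1 + 4 = 7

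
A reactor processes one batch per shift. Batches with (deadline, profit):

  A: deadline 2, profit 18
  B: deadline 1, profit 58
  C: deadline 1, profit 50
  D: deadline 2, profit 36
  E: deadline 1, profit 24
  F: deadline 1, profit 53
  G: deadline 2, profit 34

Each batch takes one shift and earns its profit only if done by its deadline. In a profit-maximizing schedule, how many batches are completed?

Sort by profit descending; place each in the latest free slot ≤ its deadline.
By profit: B(d1,58), F(d1,53), C(d1,50), D(d2,36), G(d2,34), E(d1,24), A(d2,18)
B→slot 1; F skipped; C skipped; D→slot 2; G skipped; E skipped; A skipped.
2 of 7 scheduled.

2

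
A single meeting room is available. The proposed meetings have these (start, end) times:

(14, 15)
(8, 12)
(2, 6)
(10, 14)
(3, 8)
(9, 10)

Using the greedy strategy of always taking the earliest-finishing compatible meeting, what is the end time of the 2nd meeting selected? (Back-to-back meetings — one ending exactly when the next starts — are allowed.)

Sorted by end: (2,6)  (3,8)  (9,10)  (8,12)  (10,14)  (14,15)
take (2,6); take (9,10); skip (8,12); take (10,14); take (14,15).
Selected: (2,6) (9,10) (10,14) (14,15)

10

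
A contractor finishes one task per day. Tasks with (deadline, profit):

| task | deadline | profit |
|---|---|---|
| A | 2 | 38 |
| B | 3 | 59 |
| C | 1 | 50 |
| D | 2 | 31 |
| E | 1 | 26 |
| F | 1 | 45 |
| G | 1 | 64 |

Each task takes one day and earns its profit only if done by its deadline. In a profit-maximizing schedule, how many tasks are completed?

3

Sort by profit descending; place each in the latest free slot ≤ its deadline.
By profit: G(d1,64), B(d3,59), C(d1,50), F(d1,45), A(d2,38), D(d2,31), E(d1,26)
G→slot 1; B→slot 3; C skipped; F skipped; A→slot 2; D skipped; E skipped.
3 of 7 scheduled.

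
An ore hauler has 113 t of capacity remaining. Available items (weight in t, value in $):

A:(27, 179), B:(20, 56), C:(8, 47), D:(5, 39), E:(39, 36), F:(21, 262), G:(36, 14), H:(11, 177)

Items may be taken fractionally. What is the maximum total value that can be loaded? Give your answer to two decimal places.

779.38

Order: H (177/11=16.09) > F (262/21=12.48) > D (39/5=7.80) > A (179/27=6.63) > C (47/8=5.88) > B (56/20=2.80) > E (36/39=0.92) > G (14/36=0.39)
Fill: take H (11 @ 177) → take F (21 @ 262) → take D (5 @ 39) → take A (27 @ 179) → take C (8 @ 47) → take B (20 @ 56) → take 21/39 of E → 19.38; 113/113 used.
Total value = 779.38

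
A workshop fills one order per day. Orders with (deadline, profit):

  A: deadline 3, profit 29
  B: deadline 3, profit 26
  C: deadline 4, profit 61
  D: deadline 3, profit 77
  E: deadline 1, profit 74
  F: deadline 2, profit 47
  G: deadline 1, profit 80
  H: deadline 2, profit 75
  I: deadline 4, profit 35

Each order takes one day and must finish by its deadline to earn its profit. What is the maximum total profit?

By profit: G(d1,80), D(d3,77), H(d2,75), E(d1,74), C(d4,61), F(d2,47), I(d4,35), A(d3,29), B(d3,26)
G→slot 1; D→slot 3; H→slot 2; E skipped; C→slot 4; F skipped; I skipped; A skipped; B skipped.
Profit = 80 + 75 + 77 + 61 = 293

293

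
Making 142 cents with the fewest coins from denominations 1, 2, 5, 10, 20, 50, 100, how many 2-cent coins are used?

1

Greedy: take as many of the largest coin as possible, then repeat with the remainder.
142 = 1×100 + 2×20 + 1×2
Count of 2: 1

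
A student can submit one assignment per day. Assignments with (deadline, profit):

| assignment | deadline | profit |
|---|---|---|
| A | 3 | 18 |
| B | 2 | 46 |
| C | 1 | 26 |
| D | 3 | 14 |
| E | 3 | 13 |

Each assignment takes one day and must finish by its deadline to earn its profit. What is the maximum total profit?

Take jobs in profit order; each goes to the latest open slot no later than its deadline.
Profit order: B=46 C=26 A=18 D=14 E=13
Assign: B→slot 2, C→slot 1, A→slot 3, D skipped, E skipped.
Slots: [1:C] [2:B] [3:A]
Profit = 26 + 46 + 18 = 90

90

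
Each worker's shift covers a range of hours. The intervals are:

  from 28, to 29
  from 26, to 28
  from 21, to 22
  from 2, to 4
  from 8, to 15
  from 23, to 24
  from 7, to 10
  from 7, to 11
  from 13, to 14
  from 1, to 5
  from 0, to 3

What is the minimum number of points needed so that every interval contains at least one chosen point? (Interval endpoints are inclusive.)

6

Process intervals by earliest right end; each time one isn't hit yet, stab at its right endpoint.
Sorted: [0,3] [2,4] [1,5] [7,10] [7,11] [13,14] [8,15] [21,22] [23,24] [26,28] [28,29]
{[0,3],[2,4],[1,5]} hit by 3; {[7,10],[7,11]} hit by 10; {[13,14],[8,15]} hit by 14; {[21,22]} hit by 22; {[23,24]} hit by 24; {[26,28],[28,29]} hit by 28.
Points: 3, 10, 14, 22, 24, 28 (6 total).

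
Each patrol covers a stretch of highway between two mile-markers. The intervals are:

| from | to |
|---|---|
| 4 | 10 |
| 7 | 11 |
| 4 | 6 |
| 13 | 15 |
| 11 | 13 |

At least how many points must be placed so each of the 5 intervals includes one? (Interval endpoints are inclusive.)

3

Sort by right endpoint; whenever an interval is uncovered, place a point at its right end.
By right end: [4,6]  [4,10]  [7,11]  [11,13]  [13,15]
[4,6] uncovered → point at 6; [7,11] uncovered → point at 11; [13,15] uncovered → point at 15.
Points: 6, 11, 15 (3 total).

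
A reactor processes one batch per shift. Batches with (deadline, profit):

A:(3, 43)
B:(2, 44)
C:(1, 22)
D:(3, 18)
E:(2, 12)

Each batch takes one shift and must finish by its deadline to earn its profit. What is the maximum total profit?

By profit: B(d2,44), A(d3,43), C(d1,22), D(d3,18), E(d2,12)
B→slot 2; A→slot 3; C→slot 1; D skipped; E skipped.
Profit = 22 + 44 + 43 = 109

109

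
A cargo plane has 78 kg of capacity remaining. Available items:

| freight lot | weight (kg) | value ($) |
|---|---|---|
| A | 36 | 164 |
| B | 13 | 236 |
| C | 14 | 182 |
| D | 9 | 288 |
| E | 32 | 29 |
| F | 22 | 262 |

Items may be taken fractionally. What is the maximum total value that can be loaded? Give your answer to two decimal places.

1059.11

Sort by value per unit weight and fill in that order.
Ratios (sorted): D 32.00, B 18.15, C 13.00, F 11.91, A 4.56, E 0.91
take D (9 @ 288); take B (13 @ 236); take C (14 @ 182); take F (22 @ 262); take 20/36 of A → 91.11. Capacity used 78/78.
Total value = 1059.11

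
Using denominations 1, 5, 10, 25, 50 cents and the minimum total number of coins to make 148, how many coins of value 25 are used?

148 = 2×50 + 1×25 + 2×10 + 3×1
Count of 25: 1

1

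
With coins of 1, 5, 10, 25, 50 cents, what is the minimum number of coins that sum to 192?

Greedy: take as many of the largest coin as possible, then repeat with the remainder.
192 − 3×50→42 − 1×25→17 − 1×10→7 − 1×5→2 − 2×1→0
Total coins = 3 + 1 + 1 + 1 + 2 = 8

8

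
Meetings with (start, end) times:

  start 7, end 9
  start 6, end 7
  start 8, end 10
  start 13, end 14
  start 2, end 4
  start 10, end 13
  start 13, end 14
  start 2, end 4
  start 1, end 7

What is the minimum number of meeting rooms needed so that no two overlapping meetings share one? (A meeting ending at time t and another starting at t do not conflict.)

starts: [1, 2, 2, 6, 7, 8, 10, 13, 13]
ends:   [4, 4, 7, 7, 9, 10, 13, 14, 14]
s1→1 s2→2 s2→3  — peak 3.

3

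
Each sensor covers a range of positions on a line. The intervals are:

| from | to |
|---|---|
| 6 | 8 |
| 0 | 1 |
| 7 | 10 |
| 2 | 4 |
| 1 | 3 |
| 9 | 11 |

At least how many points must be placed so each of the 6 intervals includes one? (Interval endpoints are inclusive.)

Sorted: [0,1] [1,3] [2,4] [6,8] [7,10] [9,11]
{[0,1],[1,3]} hit by 1; {[2,4]} hit by 4; {[6,8],[7,10]} hit by 8; {[9,11]} hit by 11.
Points: 1, 4, 8, 11 (4 total).

4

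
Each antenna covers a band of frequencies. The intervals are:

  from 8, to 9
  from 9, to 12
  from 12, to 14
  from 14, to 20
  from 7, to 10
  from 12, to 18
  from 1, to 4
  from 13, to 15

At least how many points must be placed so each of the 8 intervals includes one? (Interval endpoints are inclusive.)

Process intervals by earliest right end; each time one isn't hit yet, stab at its right endpoint.
Sorted: [1,4] [8,9] [7,10] [9,12] [12,14] [13,15] [12,18] [14,20]
{[1,4]} hit by 4; {[8,9],[7,10],[9,12]} hit by 9; {[12,14],[13,15],[12,18],[14,20]} hit by 14.
Points: 4, 9, 14 (3 total).

3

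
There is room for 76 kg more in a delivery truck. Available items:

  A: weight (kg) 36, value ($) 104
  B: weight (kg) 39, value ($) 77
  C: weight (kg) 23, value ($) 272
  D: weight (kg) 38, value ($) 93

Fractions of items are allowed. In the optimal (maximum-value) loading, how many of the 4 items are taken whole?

Ratios (sorted): C 11.83, A 2.89, D 2.45, B 1.97
take C (23 @ 272); take A (36 @ 104); take 17/38 of D → 41.61. Capacity used 76/76.
2 item(s) taken whole; one partial (take 17/38 of D).

2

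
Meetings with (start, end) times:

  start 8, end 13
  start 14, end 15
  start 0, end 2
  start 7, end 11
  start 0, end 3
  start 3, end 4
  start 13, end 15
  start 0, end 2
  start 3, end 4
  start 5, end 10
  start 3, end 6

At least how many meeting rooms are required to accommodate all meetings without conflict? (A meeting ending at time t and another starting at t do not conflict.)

The answer is the maximum number of intervals overlapping at any instant.
starts: [0, 0, 0, 3, 3, 3, 5, 7, 8, 13, 14]
ends:   [2, 2, 3, 4, 4, 6, 10, 11, 13, 15, 15]
s0→1 s0→2 s0→3  — peak 3.

3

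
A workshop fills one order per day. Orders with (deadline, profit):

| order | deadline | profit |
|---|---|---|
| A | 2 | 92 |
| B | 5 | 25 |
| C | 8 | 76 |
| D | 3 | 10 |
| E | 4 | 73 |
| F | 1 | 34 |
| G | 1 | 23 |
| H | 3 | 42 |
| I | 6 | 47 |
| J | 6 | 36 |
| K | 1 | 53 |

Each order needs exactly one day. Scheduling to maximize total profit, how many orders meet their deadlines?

7

Take jobs in profit order; each goes to the latest open slot no later than its deadline.
Profit order: A=92 C=76 E=73 K=53 I=47 H=42 J=36 F=34 B=25 G=23 D=10
Assign: A→slot 2, C→slot 8, E→slot 4, K→slot 1, I→slot 6, H→slot 3, J→slot 5, F skipped, B skipped, G skipped, D skipped.
Slots: [1:K] [2:A] [3:H] [4:E] [5:J] [6:I] [8:C]
7 of 11 scheduled.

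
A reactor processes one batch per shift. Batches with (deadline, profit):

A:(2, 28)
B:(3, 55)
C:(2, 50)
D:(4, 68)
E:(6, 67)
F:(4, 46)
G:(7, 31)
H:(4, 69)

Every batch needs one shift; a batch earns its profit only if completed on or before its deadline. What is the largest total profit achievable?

340

Take jobs in profit order; each goes to the latest open slot no later than its deadline.
Profit order: H=69 D=68 E=67 B=55 C=50 F=46 G=31 A=28
Assign: H→slot 4, D→slot 3, E→slot 6, B→slot 2, C→slot 1, F skipped, G→slot 7, A skipped.
Slots: [1:C] [2:B] [3:D] [4:H] [6:E] [7:G]
Profit = 50 + 55 + 68 + 69 + 67 + 31 = 340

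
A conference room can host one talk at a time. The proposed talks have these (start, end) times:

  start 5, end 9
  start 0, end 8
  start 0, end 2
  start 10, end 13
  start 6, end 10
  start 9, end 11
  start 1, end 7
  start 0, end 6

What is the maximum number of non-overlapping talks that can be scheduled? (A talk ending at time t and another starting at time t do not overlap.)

3

Greedy by earliest finish: after sorting by end time, pick each interval compatible with the last pick.
Sorted by end: (0,2)  (0,6)  (1,7)  (0,8)  (5,9)  (6,10)  (9,11)  (10,13)
take (0,2); skip (0,8); take (5,9); take (9,11); skip (10,13).
Selected 3 talks.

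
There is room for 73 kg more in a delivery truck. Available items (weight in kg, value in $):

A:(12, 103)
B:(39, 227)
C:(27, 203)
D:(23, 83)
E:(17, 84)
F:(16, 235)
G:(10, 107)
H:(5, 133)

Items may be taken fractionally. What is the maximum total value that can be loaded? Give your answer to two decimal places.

798.46

Greedy by value/weight ratio, highest first.
Ratios (sorted): H 26.60, F 14.69, G 10.70, A 8.58, C 7.52, B 5.82, E 4.94, D 3.61
take H (5 @ 133); take F (16 @ 235); take G (10 @ 107); take A (12 @ 103); take C (27 @ 203); take 3/39 of B → 17.46. Capacity used 73/73.
Total value = 798.46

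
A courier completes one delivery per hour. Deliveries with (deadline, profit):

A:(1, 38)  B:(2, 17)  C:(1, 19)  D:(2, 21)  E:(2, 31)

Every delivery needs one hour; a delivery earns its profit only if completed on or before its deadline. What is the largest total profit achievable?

Sort by profit descending; place each in the latest free slot ≤ its deadline.
By profit: A(d1,38), E(d2,31), D(d2,21), C(d1,19), B(d2,17)
A→slot 1; E→slot 2; D skipped; C skipped; B skipped.
Profit = 38 + 31 = 69

69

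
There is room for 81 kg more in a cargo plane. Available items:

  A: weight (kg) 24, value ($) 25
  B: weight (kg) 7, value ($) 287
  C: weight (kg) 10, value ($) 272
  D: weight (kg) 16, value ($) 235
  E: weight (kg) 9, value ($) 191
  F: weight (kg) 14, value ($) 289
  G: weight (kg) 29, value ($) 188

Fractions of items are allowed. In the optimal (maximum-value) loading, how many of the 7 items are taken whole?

Order: B (287/7=41.00) > C (272/10=27.20) > E (191/9=21.22) > F (289/14=20.64) > D (235/16=14.69) > G (188/29=6.48) > A (25/24=1.04)
Fill: take B (7 @ 287) → take C (10 @ 272) → take E (9 @ 191) → take F (14 @ 289) → take D (16 @ 235) → take 25/29 of G → 162.07; 81/81 used.
5 item(s) taken whole; one partial (take 25/29 of G).

5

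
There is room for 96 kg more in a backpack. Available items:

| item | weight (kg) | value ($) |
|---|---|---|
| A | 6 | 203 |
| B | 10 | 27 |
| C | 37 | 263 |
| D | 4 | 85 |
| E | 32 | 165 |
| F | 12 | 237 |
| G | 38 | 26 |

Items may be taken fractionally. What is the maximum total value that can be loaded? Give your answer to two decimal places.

966.50

Sort by value per unit weight and fill in that order.
Order: A (203/6=33.83) > D (85/4=21.25) > F (237/12=19.75) > C (263/37=7.11) > E (165/32=5.16) > B (27/10=2.70) > G (26/38=0.68)
Fill: take A (6 @ 203) → take D (4 @ 85) → take F (12 @ 237) → take C (37 @ 263) → take E (32 @ 165) → take 5/10 of B → 13.50; 96/96 used.
Total value = 966.50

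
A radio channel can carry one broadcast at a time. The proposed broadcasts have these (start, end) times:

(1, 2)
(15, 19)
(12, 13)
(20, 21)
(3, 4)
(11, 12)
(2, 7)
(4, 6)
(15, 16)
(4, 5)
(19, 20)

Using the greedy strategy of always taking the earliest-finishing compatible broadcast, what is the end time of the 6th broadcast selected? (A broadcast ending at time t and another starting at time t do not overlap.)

By end time: (1,2), (3,4), (4,5), (4,6), (2,7), (11,12), (12,13), (15,16), (15,19), (19,20), (20,21).
Pick (1,2); next start ≥ 2 → (3,4); next start ≥ 4 → (4,5); next start ≥ 5 → (11,12); next start ≥ 12 → (12,13); next start ≥ 13 → (15,16); next start ≥ 16 → (19,20); next start ≥ 20 → (20,21).
Selected: (1,2) (3,4) (4,5) (11,12) (12,13) (15,16) (19,20) (20,21)

16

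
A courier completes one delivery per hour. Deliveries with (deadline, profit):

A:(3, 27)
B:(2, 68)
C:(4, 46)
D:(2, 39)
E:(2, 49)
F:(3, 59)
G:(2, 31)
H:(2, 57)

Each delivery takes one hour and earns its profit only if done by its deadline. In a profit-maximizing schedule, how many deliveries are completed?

4

Profit order: B=68 F=59 H=57 E=49 C=46 D=39 G=31 A=27
Assign: B→slot 2, F→slot 3, H→slot 1, E skipped, C→slot 4, D skipped, G skipped, A skipped.
Slots: [1:H] [2:B] [3:F] [4:C]
4 of 8 scheduled.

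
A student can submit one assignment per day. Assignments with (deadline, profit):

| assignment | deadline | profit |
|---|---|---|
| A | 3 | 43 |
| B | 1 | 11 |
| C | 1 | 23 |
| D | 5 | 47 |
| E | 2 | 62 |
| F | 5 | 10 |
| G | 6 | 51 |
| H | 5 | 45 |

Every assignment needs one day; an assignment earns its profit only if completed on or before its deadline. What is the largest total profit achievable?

271

Profit order: E=62 G=51 D=47 H=45 A=43 C=23 B=11 F=10
Assign: E→slot 2, G→slot 6, D→slot 5, H→slot 4, A→slot 3, C→slot 1, B skipped, F skipped.
Slots: [1:C] [2:E] [3:A] [4:H] [5:D] [6:G]
Profit = 23 + 62 + 43 + 45 + 47 + 51 = 271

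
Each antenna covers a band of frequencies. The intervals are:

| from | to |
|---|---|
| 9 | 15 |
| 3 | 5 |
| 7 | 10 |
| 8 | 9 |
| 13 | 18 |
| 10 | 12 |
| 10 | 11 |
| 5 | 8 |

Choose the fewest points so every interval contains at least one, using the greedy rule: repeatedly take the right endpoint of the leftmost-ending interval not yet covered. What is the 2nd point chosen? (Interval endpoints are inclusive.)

Sort by right endpoint; whenever an interval is uncovered, place a point at its right end.
By right end: [3,5]  [5,8]  [8,9]  [7,10]  [10,11]  [10,12]  [9,15]  [13,18]
[3,5] uncovered → point at 5; [8,9] uncovered → point at 9; [10,11] uncovered → point at 11; [13,18] uncovered → point at 18.
Points: 5, 9, 11, 18 (4 total).

9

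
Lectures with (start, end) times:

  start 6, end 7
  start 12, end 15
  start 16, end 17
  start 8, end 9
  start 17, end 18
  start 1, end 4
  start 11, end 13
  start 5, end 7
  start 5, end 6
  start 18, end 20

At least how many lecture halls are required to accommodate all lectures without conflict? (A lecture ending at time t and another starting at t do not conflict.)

2

Events (time:±→running): 1:+→1 4:-→0 5:+→1 5:+→2 … peak 2.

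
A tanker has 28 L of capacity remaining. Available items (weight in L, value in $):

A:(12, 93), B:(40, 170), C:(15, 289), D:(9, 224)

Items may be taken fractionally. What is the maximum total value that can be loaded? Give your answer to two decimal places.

Sort by value per unit weight and fill in that order.
Ratios (sorted): D 24.89, C 19.27, A 7.75, B 4.25
take D (9 @ 224); take C (15 @ 289); take 4/12 of A → 31.00. Capacity used 28/28.
Total value = 544.00

544.00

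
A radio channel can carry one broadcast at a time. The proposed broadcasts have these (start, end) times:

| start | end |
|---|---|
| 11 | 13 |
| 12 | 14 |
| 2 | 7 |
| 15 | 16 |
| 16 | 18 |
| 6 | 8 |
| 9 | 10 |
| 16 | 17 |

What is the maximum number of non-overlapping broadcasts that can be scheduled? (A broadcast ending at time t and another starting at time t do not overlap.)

Sort by end time and greedily take each interval whose start is ≥ the last chosen end.
Sorted by end: (2,7)  (6,8)  (9,10)  (11,13)  (12,14)  (15,16)  (16,17)  (16,18)
take (2,7); take (9,10); take (11,13); take (15,16); take (16,17).
Selected 5 broadcasts.

5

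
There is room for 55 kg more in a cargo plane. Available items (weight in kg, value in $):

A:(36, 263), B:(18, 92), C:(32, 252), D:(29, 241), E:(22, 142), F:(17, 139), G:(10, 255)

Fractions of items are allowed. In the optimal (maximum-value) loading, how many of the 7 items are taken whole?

2

Order: G (255/10=25.50) > D (241/29=8.31) > F (139/17=8.18) > C (252/32=7.88) > A (263/36=7.31) > E (142/22=6.45) > B (92/18=5.11)
Fill: take G (10 @ 255) → take D (29 @ 241) → take 16/17 of F → 130.82; 55/55 used.
2 item(s) taken whole; one partial (take 16/17 of F).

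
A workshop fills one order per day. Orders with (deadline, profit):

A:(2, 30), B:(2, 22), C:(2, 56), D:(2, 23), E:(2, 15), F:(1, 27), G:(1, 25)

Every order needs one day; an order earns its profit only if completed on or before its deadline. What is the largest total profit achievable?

Take jobs in profit order; each goes to the latest open slot no later than its deadline.
Profit order: C=56 A=30 F=27 G=25 D=23 B=22 E=15
Assign: C→slot 2, A→slot 1, F skipped, G skipped, D skipped, B skipped, E skipped.
Slots: [1:A] [2:C]
Profit = 30 + 56 = 86

86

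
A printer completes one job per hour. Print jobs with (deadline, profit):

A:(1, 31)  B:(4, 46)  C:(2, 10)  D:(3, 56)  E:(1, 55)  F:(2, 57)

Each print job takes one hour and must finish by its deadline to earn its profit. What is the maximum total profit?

Profit order: F=57 D=56 E=55 B=46 A=31 C=10
Assign: F→slot 2, D→slot 3, E→slot 1, B→slot 4, A skipped, C skipped.
Slots: [1:E] [2:F] [3:D] [4:B]
Profit = 55 + 57 + 56 + 46 = 214

214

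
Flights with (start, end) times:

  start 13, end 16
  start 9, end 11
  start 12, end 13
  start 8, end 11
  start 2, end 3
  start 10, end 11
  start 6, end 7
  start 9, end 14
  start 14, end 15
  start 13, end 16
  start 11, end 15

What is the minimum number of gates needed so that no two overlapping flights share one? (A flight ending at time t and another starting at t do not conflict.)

Count concurrent intervals with a sweep; the peak is the room count.
Events (time:±→running): 2:+→1 3:-→0 6:+→1 7:-→0 8:+→1 9:+→2 9:+→3 10:+→4 … peak 4.

4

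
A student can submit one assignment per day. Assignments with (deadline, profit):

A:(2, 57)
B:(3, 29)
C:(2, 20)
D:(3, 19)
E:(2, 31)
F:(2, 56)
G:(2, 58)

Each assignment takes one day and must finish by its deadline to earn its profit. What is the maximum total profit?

Profit order: G=58 A=57 F=56 E=31 B=29 C=20 D=19
Assign: G→slot 2, A→slot 1, F skipped, E skipped, B→slot 3, C skipped, D skipped.
Slots: [1:A] [2:G] [3:B]
Profit = 57 + 58 + 29 = 144

144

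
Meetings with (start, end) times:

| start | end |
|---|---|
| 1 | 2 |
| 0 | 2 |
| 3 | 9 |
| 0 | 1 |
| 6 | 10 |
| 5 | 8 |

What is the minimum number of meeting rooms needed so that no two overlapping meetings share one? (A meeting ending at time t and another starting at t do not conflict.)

starts: [0, 0, 1, 3, 5, 6]
ends:   [1, 2, 2, 8, 9, 10]
s0→1 s0→2 e1→1 s1→2 e2→1 e2→0 s3→1 s5→2 s6→3  — peak 3.

3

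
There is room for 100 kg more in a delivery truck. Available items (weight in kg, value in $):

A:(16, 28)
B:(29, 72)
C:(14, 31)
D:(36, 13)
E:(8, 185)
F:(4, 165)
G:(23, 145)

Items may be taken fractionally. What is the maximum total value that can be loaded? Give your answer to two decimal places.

Order: F (165/4=41.25) > E (185/8=23.12) > G (145/23=6.30) > B (72/29=2.48) > C (31/14=2.21) > A (28/16=1.75) > D (13/36=0.36)
Fill: take F (4 @ 165) → take E (8 @ 185) → take G (23 @ 145) → take B (29 @ 72) → take C (14 @ 31) → take A (16 @ 28) → take 6/36 of D → 2.17; 100/100 used.
Total value = 628.17

628.17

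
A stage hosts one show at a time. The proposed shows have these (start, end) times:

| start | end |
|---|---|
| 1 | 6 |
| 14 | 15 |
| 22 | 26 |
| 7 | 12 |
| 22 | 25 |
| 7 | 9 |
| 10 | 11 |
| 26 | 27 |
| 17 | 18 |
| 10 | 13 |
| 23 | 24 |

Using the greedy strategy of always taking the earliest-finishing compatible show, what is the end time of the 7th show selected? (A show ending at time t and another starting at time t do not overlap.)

Sort by end time and greedily take each interval whose start is ≥ the last chosen end.
Sorted by end: (1,6)  (7,9)  (10,11)  (7,12)  (10,13)  (14,15)  (17,18)  (23,24)  (22,25)  (22,26)  (26,27)
take (1,6); take (7,9); take (10,11); take (14,15); take (17,18); take (23,24); skip (22,25); take (26,27).
Selected: (1,6) (7,9) (10,11) (14,15) (17,18) (23,24) (26,27)

27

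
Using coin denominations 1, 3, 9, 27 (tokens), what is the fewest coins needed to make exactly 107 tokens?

9

Use the largest denomination that fits, subtract, and repeat.
107 = 3×27 + 2×9 + 2×3 + 2×1
Total coins = 3 + 2 + 2 + 2 = 9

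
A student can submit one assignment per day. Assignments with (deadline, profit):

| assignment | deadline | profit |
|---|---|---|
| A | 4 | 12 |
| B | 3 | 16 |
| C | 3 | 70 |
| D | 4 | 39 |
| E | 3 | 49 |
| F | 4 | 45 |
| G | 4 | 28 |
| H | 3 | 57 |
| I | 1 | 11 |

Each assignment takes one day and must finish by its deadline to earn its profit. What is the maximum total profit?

221

By profit: C(d3,70), H(d3,57), E(d3,49), F(d4,45), D(d4,39), G(d4,28), B(d3,16), A(d4,12), I(d1,11)
C→slot 3; H→slot 2; E→slot 1; F→slot 4; D skipped; G skipped; B skipped; A skipped; I skipped.
Profit = 49 + 57 + 70 + 45 = 221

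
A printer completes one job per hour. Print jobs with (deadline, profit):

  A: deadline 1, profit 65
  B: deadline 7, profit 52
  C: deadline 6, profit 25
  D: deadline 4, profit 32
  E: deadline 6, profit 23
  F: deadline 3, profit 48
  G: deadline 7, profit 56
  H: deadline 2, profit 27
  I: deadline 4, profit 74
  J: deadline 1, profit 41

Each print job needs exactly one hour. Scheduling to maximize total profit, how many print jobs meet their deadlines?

7

Sort by profit descending; place each in the latest free slot ≤ its deadline.
By profit: I(d4,74), A(d1,65), G(d7,56), B(d7,52), F(d3,48), J(d1,41), D(d4,32), H(d2,27), C(d6,25), E(d6,23)
I→slot 4; A→slot 1; G→slot 7; B→slot 6; F→slot 3; J skipped; D→slot 2; H skipped; C→slot 5; E skipped.
7 of 10 scheduled.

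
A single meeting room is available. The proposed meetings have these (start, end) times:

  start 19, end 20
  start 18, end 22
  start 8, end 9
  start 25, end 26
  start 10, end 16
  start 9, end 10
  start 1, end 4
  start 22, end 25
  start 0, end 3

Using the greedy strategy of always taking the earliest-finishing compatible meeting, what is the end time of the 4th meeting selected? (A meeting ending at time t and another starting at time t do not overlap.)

16

Order by finish time; keep every interval that doesn't clash with the previous kept one.
Sorted by end: (0,3)  (1,4)  (8,9)  (9,10)  (10,16)  (19,20)  (18,22)  (22,25)  (25,26)
take (0,3); take (8,9); take (9,10); take (10,16); take (19,20); take (22,25); take (25,26).
Selected: (0,3) (8,9) (9,10) (10,16) (19,20) (22,25) (25,26)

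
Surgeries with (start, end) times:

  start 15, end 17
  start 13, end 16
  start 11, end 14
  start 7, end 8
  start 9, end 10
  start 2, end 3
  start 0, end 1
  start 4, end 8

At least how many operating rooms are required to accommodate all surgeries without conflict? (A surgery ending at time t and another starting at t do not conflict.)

2

The answer is the maximum number of intervals overlapping at any instant.
Events (time:±→running): 0:+→1 1:-→0 2:+→1 3:-→0 4:+→1 7:+→2 … peak 2.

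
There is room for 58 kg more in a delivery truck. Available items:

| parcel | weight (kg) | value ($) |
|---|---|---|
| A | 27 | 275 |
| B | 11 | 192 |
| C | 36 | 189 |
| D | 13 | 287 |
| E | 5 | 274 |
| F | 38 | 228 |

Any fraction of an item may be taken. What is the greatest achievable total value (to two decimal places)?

Ratios (sorted): E 54.80, D 22.08, B 17.45, A 10.19, F 6.00, C 5.25
take E (5 @ 274); take D (13 @ 287); take B (11 @ 192); take A (27 @ 275); take 2/38 of F → 12.00. Capacity used 58/58.
Total value = 1040.00

1040.00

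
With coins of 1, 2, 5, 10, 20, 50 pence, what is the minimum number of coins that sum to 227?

7

227 = 4×50 + 1×20 + 1×5 + 1×2
Total coins = 4 + 1 + 1 + 1 = 7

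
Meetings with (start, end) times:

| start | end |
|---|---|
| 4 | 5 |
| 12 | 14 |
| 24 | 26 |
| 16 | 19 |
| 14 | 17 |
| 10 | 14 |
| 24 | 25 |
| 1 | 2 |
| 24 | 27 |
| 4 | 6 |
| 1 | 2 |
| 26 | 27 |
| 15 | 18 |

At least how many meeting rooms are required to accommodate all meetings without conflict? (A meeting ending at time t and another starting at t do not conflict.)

starts: [1, 1, 4, 4, 10, 12, 14, 15, 16, 24, 24, 24, 26]
ends:   [2, 2, 5, 6, 14, 14, 17, 18, 19, 25, 26, 27, 27]
s1→1 s1→2 e2→1 e2→0 s4→1 s4→2 e5→1 e6→0 s10→1 s12→2 e14→1 e14→0 s14→1 s15→2 s16→3  — peak 3.

3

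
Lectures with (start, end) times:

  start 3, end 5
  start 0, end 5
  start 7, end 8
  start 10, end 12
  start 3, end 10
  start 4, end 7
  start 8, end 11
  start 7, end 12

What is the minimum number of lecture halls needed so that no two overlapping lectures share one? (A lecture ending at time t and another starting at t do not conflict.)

4

starts: [0, 3, 3, 4, 7, 7, 8, 10]
ends:   [5, 5, 7, 8, 10, 11, 12, 12]
s0→1 s3→2 s3→3 s4→4  — peak 4.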